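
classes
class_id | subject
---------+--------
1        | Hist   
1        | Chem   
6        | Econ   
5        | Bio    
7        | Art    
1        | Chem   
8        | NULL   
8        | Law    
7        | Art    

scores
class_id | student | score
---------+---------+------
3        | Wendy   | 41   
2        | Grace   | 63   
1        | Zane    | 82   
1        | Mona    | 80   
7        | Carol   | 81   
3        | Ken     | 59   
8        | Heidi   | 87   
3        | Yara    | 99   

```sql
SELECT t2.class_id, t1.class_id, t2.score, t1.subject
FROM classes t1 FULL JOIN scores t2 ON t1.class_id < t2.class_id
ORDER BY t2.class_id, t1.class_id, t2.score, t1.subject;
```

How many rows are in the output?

28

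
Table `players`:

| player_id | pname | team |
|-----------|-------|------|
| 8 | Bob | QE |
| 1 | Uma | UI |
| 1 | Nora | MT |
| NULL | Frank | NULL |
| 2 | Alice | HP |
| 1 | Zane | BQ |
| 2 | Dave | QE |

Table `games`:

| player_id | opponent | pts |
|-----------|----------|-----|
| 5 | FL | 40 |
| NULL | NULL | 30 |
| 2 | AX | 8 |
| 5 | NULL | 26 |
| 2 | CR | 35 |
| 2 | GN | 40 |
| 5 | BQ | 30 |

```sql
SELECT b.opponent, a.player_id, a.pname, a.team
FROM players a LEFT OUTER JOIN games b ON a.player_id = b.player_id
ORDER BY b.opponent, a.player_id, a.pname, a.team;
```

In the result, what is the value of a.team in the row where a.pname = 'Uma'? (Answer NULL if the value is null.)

LEFT JOIN keeps every row from `players`; unmatched rows get NULL for `games`'s columns.
Matching on a.player_id = b.player_id. A NULL in a compared column never satisfies the condition.
Matched pairs: 6; unmatched a rows kept: 5.

UI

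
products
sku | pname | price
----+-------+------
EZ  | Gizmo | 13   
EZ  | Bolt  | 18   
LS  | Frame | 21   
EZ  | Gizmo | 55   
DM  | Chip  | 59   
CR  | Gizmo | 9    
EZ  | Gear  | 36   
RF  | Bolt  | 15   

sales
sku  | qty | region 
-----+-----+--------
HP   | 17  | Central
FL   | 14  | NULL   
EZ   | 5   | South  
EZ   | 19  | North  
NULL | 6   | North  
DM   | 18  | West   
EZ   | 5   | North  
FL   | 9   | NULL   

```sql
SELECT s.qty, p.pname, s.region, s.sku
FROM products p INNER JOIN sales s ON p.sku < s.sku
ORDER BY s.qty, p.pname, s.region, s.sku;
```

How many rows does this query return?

25

INNER JOIN keeps only pairs where the ON condition holds.
Matching on p.sku < s.sku. A NULL in a compared column never satisfies the condition.
- sku=EZ: 3 matching s row(s), so 3 row(s) emitted.
- sku=EZ: 3 matching s row(s), so 3 row(s) emitted.
- sku=LS: no matching s row, dropped.
- sku=EZ: 3 matching s row(s), so 3 row(s) emitted.
- sku=DM: 6 matching s row(s), so 6 row(s) emitted.
- sku=CR: 7 matching s row(s), so 7 row(s) emitted.
- sku=EZ: 3 matching s row(s), so 3 row(s) emitted.
- sku=RF: no matching s row, dropped.
Total: 25 rows.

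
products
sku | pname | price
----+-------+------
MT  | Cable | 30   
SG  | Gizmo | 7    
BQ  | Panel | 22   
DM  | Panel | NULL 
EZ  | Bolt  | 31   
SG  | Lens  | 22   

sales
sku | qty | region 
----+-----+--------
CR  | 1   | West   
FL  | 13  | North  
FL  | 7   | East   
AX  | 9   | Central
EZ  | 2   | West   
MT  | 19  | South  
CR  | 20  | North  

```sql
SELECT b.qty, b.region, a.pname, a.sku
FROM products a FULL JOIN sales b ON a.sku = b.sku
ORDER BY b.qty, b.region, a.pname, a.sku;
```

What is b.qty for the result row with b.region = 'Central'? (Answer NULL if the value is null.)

FULL OUTER JOIN keeps every row from both sides; unmatched rows get NULL for the other side's columns.
Matching on a.sku = b.sku.
- a[0] sku=MT → 1 match(es) in b → 1 row(s).
- a[1] sku=SG → no match; kept with NULLs on the b side.
- a[2] sku=BQ → no match; kept with NULLs on the b side.
- a[3] sku=DM → no match; kept with NULLs on the b side.
- a[4] sku=EZ → 1 match(es) in b → 1 row(s).
- a[5] sku=SG → no match; kept with NULLs on the b side.
- plus 5 unmatched b row(s), each kept with NULL a columns.

9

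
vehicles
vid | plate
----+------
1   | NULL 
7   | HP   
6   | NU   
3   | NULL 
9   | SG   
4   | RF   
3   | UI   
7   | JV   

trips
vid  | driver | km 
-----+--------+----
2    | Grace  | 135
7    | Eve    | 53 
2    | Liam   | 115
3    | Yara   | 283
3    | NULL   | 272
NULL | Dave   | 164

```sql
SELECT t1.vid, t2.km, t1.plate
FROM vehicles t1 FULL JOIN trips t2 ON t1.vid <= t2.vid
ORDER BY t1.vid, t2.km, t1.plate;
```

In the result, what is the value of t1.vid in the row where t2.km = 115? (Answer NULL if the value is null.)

FULL OUTER JOIN keeps every row from both sides; unmatched rows get NULL for the other side's columns.
Matching on t1.vid <= t2.vid. A NULL in a compared column never satisfies the condition.
- t1[0] vid=1 → 5 match(es) in t2 → 5 row(s).
- t1[1] vid=7 → 1 match(es) in t2 → 1 row(s).
- t1[2] vid=6 → 1 match(es) in t2 → 1 row(s).
- t1[3] vid=3 → 3 match(es) in t2 → 3 row(s).
- t1[4] vid=9 → no match; kept with NULLs on the t2 side.
- t1[5] vid=4 → 1 match(es) in t2 → 1 row(s).
- t1[6] vid=3 → 3 match(es) in t2 → 3 row(s).
- t1[7] vid=7 → 1 match(es) in t2 → 1 row(s).
- 1 t2 row(s) had no t1 match → kept, t1 columns NULL.

1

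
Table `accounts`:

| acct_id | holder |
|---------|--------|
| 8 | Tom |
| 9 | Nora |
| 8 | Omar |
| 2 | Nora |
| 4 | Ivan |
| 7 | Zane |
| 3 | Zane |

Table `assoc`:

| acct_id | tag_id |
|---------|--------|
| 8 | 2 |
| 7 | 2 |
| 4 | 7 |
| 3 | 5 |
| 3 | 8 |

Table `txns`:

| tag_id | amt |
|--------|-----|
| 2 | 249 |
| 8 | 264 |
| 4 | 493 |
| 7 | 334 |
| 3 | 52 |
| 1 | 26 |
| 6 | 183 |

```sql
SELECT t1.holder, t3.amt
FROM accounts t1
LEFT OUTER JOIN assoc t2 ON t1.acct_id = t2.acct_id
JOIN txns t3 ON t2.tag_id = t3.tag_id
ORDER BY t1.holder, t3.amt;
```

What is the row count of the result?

5

Joins associate left-to-right: accounts LEFT JOIN assoc on acct_id gives 8 intermediate row(s).
Then INNER JOIN `txns t3` on tag_id: keep only rows whose t2.tag_id appears in t3.
Result: 5 row(s).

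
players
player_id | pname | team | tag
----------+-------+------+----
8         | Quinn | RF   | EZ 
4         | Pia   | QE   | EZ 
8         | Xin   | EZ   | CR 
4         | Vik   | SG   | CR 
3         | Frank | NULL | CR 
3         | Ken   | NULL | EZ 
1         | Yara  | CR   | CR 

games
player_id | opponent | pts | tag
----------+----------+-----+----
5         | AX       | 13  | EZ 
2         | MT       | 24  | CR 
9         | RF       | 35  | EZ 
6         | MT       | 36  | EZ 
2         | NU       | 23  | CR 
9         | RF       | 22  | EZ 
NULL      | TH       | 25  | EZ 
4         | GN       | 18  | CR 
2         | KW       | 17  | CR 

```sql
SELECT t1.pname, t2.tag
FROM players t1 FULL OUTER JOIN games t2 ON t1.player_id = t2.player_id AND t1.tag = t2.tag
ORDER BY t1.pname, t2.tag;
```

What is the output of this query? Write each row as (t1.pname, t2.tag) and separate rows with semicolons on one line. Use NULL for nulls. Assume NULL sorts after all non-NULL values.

(Frank, NULL); (Ken, NULL); (Pia, NULL); (Quinn, NULL); (Vik, CR); (Xin, NULL); (Yara, NULL); (NULL, CR); (NULL, CR); (NULL, CR); (NULL, EZ); (NULL, EZ); (NULL, EZ); (NULL, EZ); (NULL, EZ)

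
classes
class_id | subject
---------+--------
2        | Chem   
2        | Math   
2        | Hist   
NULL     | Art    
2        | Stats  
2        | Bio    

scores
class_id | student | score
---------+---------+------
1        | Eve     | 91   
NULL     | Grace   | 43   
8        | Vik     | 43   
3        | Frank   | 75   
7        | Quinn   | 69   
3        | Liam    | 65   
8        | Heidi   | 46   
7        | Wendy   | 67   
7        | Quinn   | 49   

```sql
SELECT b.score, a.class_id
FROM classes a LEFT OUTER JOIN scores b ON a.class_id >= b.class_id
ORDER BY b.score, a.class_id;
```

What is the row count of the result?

LEFT JOIN keeps every row from `classes`; unmatched rows get NULL for `scores`'s columns.
Matching on a.class_id >= b.class_id. A NULL in a compared column never satisfies the condition.
- a[0] class_id=2 → 1 match(es) in b → 1 row(s).
- a[1] class_id=2 → 1 match(es) in b → 1 row(s).
- a[2] class_id=2 → 1 match(es) in b → 1 row(s).
- a[3] class_id=NULL → no match; kept with NULLs on the b side.
- a[4] class_id=2 → 1 match(es) in b → 1 row(s).
- a[5] class_id=2 → 1 match(es) in b → 1 row(s).
Total: 5 matched + 1 padded = 6 rows.

6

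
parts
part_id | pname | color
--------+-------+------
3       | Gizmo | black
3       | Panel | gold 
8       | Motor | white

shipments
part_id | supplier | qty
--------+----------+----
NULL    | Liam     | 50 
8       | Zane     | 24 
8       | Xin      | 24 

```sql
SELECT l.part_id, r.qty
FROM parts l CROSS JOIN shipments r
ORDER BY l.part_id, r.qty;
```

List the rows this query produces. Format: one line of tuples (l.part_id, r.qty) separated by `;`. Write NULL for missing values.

(3, 24); (3, 24); (3, 24); (3, 24); (3, 50); (3, 50); (8, 24); (8, 24); (8, 50)

CROSS JOIN pairs every row of `parts` with every row of `shipments`: 3 × 3 = 9 rows.
After projecting and ordering:
l.part_id | r.qty
3 | 24
3 | 24
3 | 24
3 | 24
3 | 50
3 | 50
8 | 24
8 | 24
8 | 50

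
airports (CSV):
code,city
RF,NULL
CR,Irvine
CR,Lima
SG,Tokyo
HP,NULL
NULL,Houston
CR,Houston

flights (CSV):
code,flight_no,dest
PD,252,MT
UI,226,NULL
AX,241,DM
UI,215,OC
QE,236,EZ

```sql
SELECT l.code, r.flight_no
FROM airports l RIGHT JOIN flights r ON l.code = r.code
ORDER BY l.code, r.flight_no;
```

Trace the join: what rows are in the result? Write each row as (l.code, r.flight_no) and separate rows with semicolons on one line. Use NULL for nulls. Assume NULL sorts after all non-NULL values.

(NULL, 215); (NULL, 226); (NULL, 236); (NULL, 241); (NULL, 252)

RIGHT JOIN keeps every row from `flights`; unmatched rows get NULL for `airports`'s columns.
Matching on l.code = r.code. A NULL in a compared column never satisfies the condition.
- l row (code=RF): no match.
- l row (code=CR): no match.
- l row (code=CR): no match.
- l row (code=SG): no match.
- l row (code=HP): no match.
- l row (code=NULL): no match.
- l row (code=CR): no match.
- 5 row(s) from r found no l partner → padded with NULL.
After projecting and ordering:
l.code | r.flight_no
NULL | 215
NULL | 226
NULL | 236
NULL | 241
NULL | 252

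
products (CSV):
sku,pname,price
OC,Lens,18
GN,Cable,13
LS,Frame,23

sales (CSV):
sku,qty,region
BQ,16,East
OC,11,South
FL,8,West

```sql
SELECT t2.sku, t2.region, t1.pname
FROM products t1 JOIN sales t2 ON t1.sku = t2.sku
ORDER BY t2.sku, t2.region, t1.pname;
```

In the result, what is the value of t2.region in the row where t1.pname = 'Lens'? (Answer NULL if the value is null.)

INNER JOIN keeps only pairs where the ON condition holds.
Matching on t1.sku = t2.sku.
Matched pairs: 1.

South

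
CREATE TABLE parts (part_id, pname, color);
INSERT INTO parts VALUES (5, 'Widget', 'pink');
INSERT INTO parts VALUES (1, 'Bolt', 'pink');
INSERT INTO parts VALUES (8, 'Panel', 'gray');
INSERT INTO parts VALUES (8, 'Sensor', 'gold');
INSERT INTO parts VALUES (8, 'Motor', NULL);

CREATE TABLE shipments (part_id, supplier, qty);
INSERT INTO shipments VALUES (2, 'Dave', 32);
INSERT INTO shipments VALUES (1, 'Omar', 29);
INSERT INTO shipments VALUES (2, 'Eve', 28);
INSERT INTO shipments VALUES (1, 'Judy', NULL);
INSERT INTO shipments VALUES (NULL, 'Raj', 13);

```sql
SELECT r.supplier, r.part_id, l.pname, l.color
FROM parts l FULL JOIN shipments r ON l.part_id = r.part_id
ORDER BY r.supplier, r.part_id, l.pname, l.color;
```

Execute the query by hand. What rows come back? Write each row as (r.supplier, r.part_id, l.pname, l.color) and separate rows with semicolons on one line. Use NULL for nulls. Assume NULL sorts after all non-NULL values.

FULL OUTER JOIN keeps every row from both sides; unmatched rows get NULL for the other side's columns.
Matching on l.part_id = r.part_id. A NULL in a compared column never satisfies the condition.
- l (part_id=5) has no partner → padded with NULL.
- l (part_id=1) pairs with 2 row(s) of r.
- l (part_id=8) has no partner → padded with NULL.
- l (part_id=8) has no partner → padded with NULL.
- l (part_id=8) has no partner → padded with NULL.
- 3 row(s) from r found no l partner → padded with NULL.
After projecting and ordering:
r.supplier | r.part_id | l.pname | l.color
Dave | 2 | NULL | NULL
Eve | 2 | NULL | NULL
Judy | 1 | Bolt | pink
Omar | 1 | Bolt | pink
Raj | NULL | NULL | NULL
NULL | NULL | Motor | NULL
NULL | NULL | Panel | gray
NULL | NULL | Sensor | gold
NULL | NULL | Widget | pink

(Dave, 2, NULL, NULL); (Eve, 2, NULL, NULL); (Judy, 1, Bolt, pink); (Omar, 1, Bolt, pink); (Raj, NULL, NULL, NULL); (NULL, NULL, Motor, NULL); (NULL, NULL, Panel, gray); (NULL, NULL, Sensor, gold); (NULL, NULL, Widget, pink)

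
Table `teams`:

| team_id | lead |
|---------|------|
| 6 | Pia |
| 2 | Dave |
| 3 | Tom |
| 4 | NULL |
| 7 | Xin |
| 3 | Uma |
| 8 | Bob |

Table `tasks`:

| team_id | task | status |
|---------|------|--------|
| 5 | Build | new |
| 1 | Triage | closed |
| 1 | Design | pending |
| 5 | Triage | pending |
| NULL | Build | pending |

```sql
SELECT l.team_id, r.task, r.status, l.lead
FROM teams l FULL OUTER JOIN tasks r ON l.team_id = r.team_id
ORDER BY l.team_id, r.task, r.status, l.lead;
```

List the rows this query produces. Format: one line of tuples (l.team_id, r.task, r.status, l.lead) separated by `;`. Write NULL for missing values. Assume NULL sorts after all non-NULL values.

(2, NULL, NULL, Dave); (3, NULL, NULL, Tom); (3, NULL, NULL, Uma); (4, NULL, NULL, NULL); (6, NULL, NULL, Pia); (7, NULL, NULL, Xin); (8, NULL, NULL, Bob); (NULL, Build, new, NULL); (NULL, Build, pending, NULL); (NULL, Design, pending, NULL); (NULL, Triage, closed, NULL); (NULL, Triage, pending, NULL)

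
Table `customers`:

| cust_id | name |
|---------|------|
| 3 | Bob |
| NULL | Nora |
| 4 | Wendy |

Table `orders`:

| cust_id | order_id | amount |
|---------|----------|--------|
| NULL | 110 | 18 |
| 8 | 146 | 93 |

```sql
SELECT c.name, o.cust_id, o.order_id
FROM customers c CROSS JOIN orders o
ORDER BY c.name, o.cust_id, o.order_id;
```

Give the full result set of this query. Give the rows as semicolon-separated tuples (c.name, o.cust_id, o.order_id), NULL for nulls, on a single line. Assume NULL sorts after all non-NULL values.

(Bob, 8, 146); (Bob, NULL, 110); (Nora, 8, 146); (Nora, NULL, 110); (Wendy, 8, 146); (Wendy, NULL, 110)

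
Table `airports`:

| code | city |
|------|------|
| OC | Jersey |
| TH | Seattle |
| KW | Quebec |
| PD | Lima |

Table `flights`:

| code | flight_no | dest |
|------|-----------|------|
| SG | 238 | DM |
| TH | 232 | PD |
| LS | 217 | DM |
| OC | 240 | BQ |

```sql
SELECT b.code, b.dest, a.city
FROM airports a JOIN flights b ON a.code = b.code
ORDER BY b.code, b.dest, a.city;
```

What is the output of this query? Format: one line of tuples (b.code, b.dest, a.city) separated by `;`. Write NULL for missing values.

INNER JOIN keeps only pairs where the ON condition holds.
Matching on a.code = b.code.
Matched pairs: 2.

(OC, BQ, Jersey); (TH, PD, Seattle)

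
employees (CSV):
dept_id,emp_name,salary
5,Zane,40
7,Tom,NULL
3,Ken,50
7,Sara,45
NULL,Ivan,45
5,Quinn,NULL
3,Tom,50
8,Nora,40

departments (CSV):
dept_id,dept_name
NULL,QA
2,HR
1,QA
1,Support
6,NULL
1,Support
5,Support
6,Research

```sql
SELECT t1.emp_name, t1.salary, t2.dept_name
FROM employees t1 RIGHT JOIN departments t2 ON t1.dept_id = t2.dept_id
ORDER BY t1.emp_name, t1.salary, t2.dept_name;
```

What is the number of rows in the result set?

9

RIGHT JOIN keeps every row from `departments`; unmatched rows get NULL for `employees`'s columns.
Matching on t1.dept_id = t2.dept_id. A NULL in a compared column never satisfies the condition.
- dept_id=5: 1 matching t2 row(s), so 1 row(s) emitted.
- dept_id=7: no matching t2 row.
- dept_id=3: no matching t2 row.
- dept_id=7: no matching t2 row.
- dept_id=NULL: no matching t2 row.
- dept_id=5: 1 matching t2 row(s), so 1 row(s) emitted.
- dept_id=3: no matching t2 row.
- dept_id=8: no matching t2 row.
- plus 7 unmatched t2 row(s), each kept with NULL t1 columns.
Total: 2 matched + 7 padded = 9 rows.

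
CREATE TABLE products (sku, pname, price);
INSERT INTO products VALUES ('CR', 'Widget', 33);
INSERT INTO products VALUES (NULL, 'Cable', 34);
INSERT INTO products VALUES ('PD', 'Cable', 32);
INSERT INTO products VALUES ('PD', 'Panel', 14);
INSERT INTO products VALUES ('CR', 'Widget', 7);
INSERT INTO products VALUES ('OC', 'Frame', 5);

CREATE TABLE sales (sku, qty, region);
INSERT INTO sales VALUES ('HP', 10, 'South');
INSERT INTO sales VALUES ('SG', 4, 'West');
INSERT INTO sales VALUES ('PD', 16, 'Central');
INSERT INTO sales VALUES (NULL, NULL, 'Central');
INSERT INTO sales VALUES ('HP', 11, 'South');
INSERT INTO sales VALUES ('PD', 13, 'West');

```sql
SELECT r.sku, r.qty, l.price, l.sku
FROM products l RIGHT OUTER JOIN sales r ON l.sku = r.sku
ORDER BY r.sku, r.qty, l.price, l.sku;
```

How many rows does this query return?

8

RIGHT JOIN keeps every row from `sales`; unmatched rows get NULL for `products`'s columns.
Matching on l.sku = r.sku. A NULL in a compared column never satisfies the condition.
- l row (sku=CR): no match.
- l row (sku=NULL): no match.
- l row (sku=PD): matches 2 r row(s) → 2 output row(s).
- l row (sku=PD): matches 2 r row(s) → 2 output row(s).
- l row (sku=CR): no match.
- l row (sku=OC): no match.
- 4 row(s) from r found no l partner → padded with NULL.
Total: 4 matched + 4 padded = 8 rows.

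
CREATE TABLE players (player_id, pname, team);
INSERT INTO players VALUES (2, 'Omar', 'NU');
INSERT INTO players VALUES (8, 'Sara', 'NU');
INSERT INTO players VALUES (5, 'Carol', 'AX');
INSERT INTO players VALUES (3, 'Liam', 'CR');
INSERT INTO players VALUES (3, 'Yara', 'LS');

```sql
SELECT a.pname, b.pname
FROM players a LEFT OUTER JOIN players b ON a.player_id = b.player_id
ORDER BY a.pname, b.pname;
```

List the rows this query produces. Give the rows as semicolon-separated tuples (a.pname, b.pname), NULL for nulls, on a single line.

LEFT JOIN keeps every row from `players a`; unmatched rows get NULL for `players b`'s columns.
Matching on a.player_id = b.player_id.
Matched pairs: 7; unmatched a rows kept: 0.

(Carol, Carol); (Liam, Liam); (Liam, Yara); (Omar, Omar); (Sara, Sara); (Yara, Liam); (Yara, Yara)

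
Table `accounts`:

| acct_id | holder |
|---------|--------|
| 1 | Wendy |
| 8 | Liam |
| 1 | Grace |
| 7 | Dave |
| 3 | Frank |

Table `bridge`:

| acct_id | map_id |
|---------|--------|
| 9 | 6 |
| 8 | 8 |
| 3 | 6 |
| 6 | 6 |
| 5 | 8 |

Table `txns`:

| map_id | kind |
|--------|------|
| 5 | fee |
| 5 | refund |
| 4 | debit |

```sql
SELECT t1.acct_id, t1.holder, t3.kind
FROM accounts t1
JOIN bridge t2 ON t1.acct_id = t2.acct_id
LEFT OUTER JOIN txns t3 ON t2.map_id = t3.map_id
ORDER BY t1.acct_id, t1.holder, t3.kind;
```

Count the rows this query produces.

2

Step 1 — t1 INNER JOIN t2 on acct_id → 2 row(s).
Then LEFT JOIN `txns t3` on map_id: each of those 2 rows is kept; rows whose t2.map_id has no match in t3 get NULL for t3's columns.
Result: 2 row(s).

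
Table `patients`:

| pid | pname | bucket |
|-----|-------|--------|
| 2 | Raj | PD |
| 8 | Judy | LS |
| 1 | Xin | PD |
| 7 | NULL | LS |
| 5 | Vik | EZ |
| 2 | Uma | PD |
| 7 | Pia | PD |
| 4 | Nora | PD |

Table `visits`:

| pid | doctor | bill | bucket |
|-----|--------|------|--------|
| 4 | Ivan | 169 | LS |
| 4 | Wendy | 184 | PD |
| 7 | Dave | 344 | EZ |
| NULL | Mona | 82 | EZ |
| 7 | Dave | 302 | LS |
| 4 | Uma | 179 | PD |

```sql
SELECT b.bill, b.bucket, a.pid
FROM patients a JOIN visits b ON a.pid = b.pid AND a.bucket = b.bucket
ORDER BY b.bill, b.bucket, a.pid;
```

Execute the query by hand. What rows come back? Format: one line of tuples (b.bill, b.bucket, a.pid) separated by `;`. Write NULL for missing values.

(179, PD, 4); (184, PD, 4); (302, LS, 7)

INNER JOIN keeps only pairs where the ON condition holds.
Matching on a.pid = b.pid AND a.bucket = b.bucket. A NULL in a compared column never satisfies the condition.
Matched pairs: 3.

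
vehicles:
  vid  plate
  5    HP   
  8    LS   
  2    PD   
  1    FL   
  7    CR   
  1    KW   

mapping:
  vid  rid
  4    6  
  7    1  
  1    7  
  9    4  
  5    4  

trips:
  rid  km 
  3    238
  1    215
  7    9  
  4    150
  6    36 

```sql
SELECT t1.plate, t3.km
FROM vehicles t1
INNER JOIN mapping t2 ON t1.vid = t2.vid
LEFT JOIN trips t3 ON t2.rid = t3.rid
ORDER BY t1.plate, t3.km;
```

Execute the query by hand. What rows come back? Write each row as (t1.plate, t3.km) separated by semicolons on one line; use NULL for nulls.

(CR, 215); (FL, 9); (HP, 150); (KW, 9)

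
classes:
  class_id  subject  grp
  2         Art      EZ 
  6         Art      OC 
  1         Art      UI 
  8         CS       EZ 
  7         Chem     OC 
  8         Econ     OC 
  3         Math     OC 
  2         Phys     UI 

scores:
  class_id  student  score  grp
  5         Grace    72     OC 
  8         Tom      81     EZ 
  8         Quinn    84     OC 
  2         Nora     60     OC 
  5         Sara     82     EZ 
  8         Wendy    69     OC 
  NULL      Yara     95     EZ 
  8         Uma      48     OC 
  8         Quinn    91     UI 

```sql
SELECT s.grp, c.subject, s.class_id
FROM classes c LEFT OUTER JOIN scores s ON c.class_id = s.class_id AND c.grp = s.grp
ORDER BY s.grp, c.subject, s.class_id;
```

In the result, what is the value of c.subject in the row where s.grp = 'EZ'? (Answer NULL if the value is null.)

CS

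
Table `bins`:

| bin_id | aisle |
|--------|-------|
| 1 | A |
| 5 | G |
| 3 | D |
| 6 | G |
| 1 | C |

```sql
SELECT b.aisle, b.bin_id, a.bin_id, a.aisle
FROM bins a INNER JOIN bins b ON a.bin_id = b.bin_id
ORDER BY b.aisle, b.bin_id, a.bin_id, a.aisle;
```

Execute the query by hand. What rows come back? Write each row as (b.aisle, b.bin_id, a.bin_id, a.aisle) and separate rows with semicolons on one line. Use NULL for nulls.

(A, 1, 1, A); (A, 1, 1, C); (C, 1, 1, A); (C, 1, 1, C); (D, 3, 3, D); (G, 5, 5, G); (G, 6, 6, G)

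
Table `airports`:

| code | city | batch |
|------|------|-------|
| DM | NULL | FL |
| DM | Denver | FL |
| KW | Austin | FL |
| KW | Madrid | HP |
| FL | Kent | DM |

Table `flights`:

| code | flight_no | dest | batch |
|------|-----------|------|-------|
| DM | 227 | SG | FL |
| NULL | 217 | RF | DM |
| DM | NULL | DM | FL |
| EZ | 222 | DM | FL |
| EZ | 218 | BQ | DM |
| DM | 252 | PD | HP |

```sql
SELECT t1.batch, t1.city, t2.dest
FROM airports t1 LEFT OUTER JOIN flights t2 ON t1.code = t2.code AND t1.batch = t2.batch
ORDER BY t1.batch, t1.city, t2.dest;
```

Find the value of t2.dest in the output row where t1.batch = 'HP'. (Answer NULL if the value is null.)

NULL

LEFT JOIN keeps every row from `airports`; unmatched rows get NULL for `flights`'s columns.
Matching on t1.code = t2.code AND t1.batch = t2.batch. A NULL in a compared column never satisfies the condition.
- t1[0] code=DM, batch=FL → 2 match(es) in t2 → 2 row(s).
- t1[1] code=DM, batch=FL → 2 match(es) in t2 → 2 row(s).
- t1[2] code=KW, batch=FL → no match; kept with NULLs on the t2 side.
- t1[3] code=KW, batch=HP → no match; kept with NULLs on the t2 side.
- t1[4] code=FL, batch=DM → no match; kept with NULLs on the t2 side.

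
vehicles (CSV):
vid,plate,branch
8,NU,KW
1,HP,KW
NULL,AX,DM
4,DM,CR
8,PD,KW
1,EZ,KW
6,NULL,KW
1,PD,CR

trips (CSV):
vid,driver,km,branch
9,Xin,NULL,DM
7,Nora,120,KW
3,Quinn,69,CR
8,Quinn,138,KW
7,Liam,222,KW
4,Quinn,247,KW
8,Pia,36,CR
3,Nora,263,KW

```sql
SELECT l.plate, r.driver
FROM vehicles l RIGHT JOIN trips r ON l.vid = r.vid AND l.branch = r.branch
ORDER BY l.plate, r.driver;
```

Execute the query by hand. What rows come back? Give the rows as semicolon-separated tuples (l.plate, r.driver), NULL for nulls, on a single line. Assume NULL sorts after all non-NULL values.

RIGHT JOIN keeps every row from `trips`; unmatched rows get NULL for `vehicles`'s columns.
Matching on l.vid = r.vid AND l.branch = r.branch. A NULL in a compared column never satisfies the condition.
- l row (vid=8, branch=KW): matches 1 r row(s) → 1 output row(s).
- l row (vid=1, branch=KW): no match.
- l row (vid=NULL, branch=DM): no match.
- l row (vid=4, branch=CR): no match.
- l row (vid=8, branch=KW): matches 1 r row(s) → 1 output row(s).
- l row (vid=1, branch=KW): no match.
- l row (vid=6, branch=KW): no match.
- l row (vid=1, branch=CR): no match.
- 7 row(s) from r found no l partner → padded with NULL.
After projecting and ordering:
l.plate | r.driver
NU | Quinn
PD | Quinn
NULL | Liam
NULL | Nora
NULL | Nora
NULL | Pia
NULL | Quinn
NULL | Quinn
NULL | Xin

(NU, Quinn); (PD, Quinn); (NULL, Liam); (NULL, Nora); (NULL, Nora); (NULL, Pia); (NULL, Quinn); (NULL, Quinn); (NULL, Xin)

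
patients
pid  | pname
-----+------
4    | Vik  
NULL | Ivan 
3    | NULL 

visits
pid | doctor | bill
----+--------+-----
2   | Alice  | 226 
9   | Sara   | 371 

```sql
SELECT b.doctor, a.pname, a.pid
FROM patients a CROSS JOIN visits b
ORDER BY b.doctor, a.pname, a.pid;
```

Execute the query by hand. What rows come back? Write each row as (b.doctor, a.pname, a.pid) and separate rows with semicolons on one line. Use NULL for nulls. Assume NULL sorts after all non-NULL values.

CROSS JOIN pairs every row of `patients` with every row of `visits`: 3 × 2 = 6 rows.

(Alice, Ivan, NULL); (Alice, Vik, 4); (Alice, NULL, 3); (Sara, Ivan, NULL); (Sara, Vik, 4); (Sara, NULL, 3)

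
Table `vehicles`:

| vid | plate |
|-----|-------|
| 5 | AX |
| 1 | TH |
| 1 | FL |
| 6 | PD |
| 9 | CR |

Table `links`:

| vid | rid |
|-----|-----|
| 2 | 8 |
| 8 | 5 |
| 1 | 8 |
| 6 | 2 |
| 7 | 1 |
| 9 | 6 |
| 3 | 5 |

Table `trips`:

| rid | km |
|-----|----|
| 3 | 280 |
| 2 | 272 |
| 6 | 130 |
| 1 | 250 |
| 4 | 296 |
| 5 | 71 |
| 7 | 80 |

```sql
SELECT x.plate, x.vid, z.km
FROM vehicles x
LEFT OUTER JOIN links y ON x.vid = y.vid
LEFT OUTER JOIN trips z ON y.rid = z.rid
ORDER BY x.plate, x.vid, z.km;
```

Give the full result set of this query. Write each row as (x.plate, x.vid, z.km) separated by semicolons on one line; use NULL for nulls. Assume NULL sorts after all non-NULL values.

Evaluate left to right. First `vehicles x LEFT JOIN links y` on vid: 5 row(s).
Then LEFT JOIN `trips z` on rid: each of those 5 rows is kept; rows whose y.rid has no match in z get NULL for z's columns.

(AX, 5, NULL); (CR, 9, 130); (FL, 1, NULL); (PD, 6, 272); (TH, 1, NULL)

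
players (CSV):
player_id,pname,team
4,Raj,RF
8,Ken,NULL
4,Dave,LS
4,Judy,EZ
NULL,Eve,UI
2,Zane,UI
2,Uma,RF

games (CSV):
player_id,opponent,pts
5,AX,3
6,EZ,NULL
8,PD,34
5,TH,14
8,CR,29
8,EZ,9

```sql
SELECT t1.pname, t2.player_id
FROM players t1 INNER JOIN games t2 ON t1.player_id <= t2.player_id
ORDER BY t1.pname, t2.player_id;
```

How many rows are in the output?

33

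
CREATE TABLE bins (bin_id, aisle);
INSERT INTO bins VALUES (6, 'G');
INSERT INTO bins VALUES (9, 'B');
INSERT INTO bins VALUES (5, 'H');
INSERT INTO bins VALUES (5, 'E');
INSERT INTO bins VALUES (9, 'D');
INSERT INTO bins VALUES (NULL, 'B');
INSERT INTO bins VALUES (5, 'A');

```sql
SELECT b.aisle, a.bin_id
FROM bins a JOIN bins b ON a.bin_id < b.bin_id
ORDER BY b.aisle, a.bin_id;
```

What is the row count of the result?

INNER JOIN keeps only pairs where the ON condition holds.
Matching on a.bin_id < b.bin_id. A NULL in a compared column never satisfies the condition.
Matched pairs: 11.
Total: 11 rows.

11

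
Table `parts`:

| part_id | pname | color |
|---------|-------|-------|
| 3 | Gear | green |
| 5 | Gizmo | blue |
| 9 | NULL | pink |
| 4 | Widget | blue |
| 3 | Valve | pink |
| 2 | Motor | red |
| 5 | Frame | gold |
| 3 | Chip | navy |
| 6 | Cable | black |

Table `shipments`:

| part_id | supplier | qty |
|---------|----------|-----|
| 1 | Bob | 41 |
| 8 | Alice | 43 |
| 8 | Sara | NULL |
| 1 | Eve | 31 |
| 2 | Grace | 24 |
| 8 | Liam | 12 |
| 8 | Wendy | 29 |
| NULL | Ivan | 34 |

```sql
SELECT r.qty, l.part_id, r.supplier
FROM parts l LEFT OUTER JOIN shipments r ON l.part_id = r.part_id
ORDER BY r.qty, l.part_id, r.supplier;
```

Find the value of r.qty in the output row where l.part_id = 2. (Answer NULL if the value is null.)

24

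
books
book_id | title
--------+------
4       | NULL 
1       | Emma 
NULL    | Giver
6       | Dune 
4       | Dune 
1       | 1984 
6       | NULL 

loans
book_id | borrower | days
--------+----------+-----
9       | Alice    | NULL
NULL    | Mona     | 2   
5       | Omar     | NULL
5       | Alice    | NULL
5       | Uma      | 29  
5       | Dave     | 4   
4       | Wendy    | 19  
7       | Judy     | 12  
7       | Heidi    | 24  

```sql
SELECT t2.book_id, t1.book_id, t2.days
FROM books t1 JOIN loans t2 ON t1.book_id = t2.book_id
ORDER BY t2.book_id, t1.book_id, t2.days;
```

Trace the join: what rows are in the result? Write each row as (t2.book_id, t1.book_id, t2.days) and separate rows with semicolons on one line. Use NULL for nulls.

INNER JOIN keeps only pairs where the ON condition holds.
Matching on t1.book_id = t2.book_id. A NULL in a compared column never satisfies the condition.
Matched pairs: 2.

(4, 4, 19); (4, 4, 19)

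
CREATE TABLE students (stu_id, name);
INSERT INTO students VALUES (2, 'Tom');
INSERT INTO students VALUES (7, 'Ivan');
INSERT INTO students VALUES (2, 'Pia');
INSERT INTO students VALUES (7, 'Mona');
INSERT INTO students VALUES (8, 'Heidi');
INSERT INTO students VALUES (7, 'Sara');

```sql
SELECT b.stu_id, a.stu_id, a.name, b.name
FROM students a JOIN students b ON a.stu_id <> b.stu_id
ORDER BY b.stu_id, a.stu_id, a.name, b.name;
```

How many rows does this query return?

22

INNER JOIN keeps only pairs where the ON condition holds.
Matching on a.stu_id <> b.stu_id.
- stu_id=2: 4 matching b row(s), so 4 row(s) emitted.
- stu_id=7: 3 matching b row(s), so 3 row(s) emitted.
- stu_id=2: 4 matching b row(s), so 4 row(s) emitted.
- stu_id=7: 3 matching b row(s), so 3 row(s) emitted.
- stu_id=8: 5 matching b row(s), so 5 row(s) emitted.
- stu_id=7: 3 matching b row(s), so 3 row(s) emitted.
Total: 22 rows.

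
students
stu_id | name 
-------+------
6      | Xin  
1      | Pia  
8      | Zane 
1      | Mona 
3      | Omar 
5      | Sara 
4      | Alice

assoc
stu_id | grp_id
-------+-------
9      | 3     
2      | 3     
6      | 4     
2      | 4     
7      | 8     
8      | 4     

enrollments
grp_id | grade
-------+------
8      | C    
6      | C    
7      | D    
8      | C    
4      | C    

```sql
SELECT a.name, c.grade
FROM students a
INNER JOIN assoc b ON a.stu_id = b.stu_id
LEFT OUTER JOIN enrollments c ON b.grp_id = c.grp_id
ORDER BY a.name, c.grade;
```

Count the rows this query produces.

2

Step 1 — a INNER JOIN b on stu_id → 2 row(s).
Then LEFT JOIN `enrollments c` on grp_id: each of those 2 rows is kept; rows whose b.grp_id has no match in c get NULL for c's columns.
Result: 2 row(s).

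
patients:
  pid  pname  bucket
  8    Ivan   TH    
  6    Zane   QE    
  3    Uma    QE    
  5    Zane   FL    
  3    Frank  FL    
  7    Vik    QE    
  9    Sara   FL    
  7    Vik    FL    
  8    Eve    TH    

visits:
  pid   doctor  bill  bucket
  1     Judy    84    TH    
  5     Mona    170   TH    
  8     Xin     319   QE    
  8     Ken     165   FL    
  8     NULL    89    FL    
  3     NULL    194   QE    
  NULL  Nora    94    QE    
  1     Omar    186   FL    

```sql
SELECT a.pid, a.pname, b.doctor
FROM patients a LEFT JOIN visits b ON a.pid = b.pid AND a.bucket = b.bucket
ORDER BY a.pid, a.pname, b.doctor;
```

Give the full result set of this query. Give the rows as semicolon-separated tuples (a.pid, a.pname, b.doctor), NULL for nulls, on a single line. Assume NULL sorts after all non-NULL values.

LEFT JOIN keeps every row from `patients`; unmatched rows get NULL for `visits`'s columns.
Matching on a.pid = b.pid AND a.bucket = b.bucket. A NULL in a compared column never satisfies the condition.
- a[0] pid=8, bucket=TH → no match; kept with NULLs on the b side.
- a[1] pid=6, bucket=QE → no match; kept with NULLs on the b side.
- a[2] pid=3, bucket=QE → 1 match(es) in b → 1 row(s).
- a[3] pid=5, bucket=FL → no match; kept with NULLs on the b side.
- a[4] pid=3, bucket=FL → no match; kept with NULLs on the b side.
- a[5] pid=7, bucket=QE → no match; kept with NULLs on the b side.
- a[6] pid=9, bucket=FL → no match; kept with NULLs on the b side.
- a[7] pid=7, bucket=FL → no match; kept with NULLs on the b side.
- a[8] pid=8, bucket=TH → no match; kept with NULLs on the b side.
After projecting and ordering:
a.pid | a.pname | b.doctor
3 | Frank | NULL
3 | Uma | NULL
5 | Zane | NULL
6 | Zane | NULL
7 | Vik | NULL
7 | Vik | NULL
8 | Eve | NULL
8 | Ivan | NULL
9 | Sara | NULL

(3, Frank, NULL); (3, Uma, NULL); (5, Zane, NULL); (6, Zane, NULL); (7, Vik, NULL); (7, Vik, NULL); (8, Eve, NULL); (8, Ivan, NULL); (9, Sara, NULL)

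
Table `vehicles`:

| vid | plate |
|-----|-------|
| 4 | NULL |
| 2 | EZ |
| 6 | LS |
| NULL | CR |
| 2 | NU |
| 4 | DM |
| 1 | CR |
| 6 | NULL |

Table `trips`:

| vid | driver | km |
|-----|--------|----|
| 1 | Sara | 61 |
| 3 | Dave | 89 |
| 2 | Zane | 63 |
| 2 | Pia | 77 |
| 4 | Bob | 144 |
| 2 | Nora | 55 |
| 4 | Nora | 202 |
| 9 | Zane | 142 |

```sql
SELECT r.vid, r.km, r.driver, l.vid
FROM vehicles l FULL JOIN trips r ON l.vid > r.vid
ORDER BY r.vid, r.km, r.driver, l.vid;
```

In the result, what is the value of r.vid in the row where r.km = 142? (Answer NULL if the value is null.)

9

FULL OUTER JOIN keeps every row from both sides; unmatched rows get NULL for the other side's columns.
Matching on l.vid > r.vid. A NULL in a compared column never satisfies the condition.
- l row (vid=4): matches 5 r row(s) → 5 output row(s).
- l row (vid=2): matches 1 r row(s) → 1 output row(s).
- l row (vid=6): matches 7 r row(s) → 7 output row(s).
- l row (vid=NULL): no match → kept, r columns NULL.
- l row (vid=2): matches 1 r row(s) → 1 output row(s).
- l row (vid=4): matches 5 r row(s) → 5 output row(s).
- l row (vid=1): no match → kept, r columns NULL.
- l row (vid=6): matches 7 r row(s) → 7 output row(s).
- 1 r row(s) had no l match → kept, l columns NULL.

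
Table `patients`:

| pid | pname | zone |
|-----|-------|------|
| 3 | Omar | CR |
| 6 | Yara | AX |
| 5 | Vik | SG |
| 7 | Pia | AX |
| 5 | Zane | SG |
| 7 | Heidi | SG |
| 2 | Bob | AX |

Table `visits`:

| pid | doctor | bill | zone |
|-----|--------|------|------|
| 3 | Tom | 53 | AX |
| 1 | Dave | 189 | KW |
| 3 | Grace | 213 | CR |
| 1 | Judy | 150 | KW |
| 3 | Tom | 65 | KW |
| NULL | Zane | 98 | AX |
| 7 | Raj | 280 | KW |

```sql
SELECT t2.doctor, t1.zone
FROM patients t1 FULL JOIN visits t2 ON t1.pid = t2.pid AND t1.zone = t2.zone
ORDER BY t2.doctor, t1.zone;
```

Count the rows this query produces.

13

FULL OUTER JOIN keeps every row from both sides; unmatched rows get NULL for the other side's columns.
Matching on t1.pid = t2.pid AND t1.zone = t2.zone. A NULL in a compared column never satisfies the condition.
Matched pairs: 1; unmatched t1 rows kept: 6; unmatched t2 rows kept: 6.
Total: 1 matched + 12 padded = 13 rows.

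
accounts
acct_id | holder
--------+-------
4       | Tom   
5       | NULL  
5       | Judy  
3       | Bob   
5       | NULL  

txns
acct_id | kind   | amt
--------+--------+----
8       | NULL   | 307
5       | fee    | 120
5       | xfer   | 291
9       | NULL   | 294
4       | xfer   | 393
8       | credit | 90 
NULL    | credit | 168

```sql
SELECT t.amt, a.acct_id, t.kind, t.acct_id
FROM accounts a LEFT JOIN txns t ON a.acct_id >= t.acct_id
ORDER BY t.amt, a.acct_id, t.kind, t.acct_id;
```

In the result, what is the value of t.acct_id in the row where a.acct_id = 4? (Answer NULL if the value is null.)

4

LEFT JOIN keeps every row from `accounts`; unmatched rows get NULL for `txns`'s columns.
Matching on a.acct_id >= t.acct_id. A NULL in a compared column never satisfies the condition.
- a row (acct_id=4): matches 1 t row(s) → 1 output row(s).
- a row (acct_id=5): matches 3 t row(s) → 3 output row(s).
- a row (acct_id=5): matches 3 t row(s) → 3 output row(s).
- a row (acct_id=3): no match → kept, t columns NULL.
- a row (acct_id=5): matches 3 t row(s) → 3 output row(s).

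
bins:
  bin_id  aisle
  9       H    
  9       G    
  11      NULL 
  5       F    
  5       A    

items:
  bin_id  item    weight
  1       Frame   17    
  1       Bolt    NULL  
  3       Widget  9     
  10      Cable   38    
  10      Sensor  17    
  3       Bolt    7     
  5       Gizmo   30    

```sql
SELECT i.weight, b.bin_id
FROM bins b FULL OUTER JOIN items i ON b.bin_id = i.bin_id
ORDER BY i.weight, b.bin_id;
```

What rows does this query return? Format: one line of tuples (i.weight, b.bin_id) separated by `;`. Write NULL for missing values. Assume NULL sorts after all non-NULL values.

(7, NULL); (9, NULL); (17, NULL); (17, NULL); (30, 5); (30, 5); (38, NULL); (NULL, 9); (NULL, 9); (NULL, 11); (NULL, NULL)

FULL OUTER JOIN keeps every row from both sides; unmatched rows get NULL for the other side's columns.
Matching on b.bin_id = i.bin_id.
- b (bin_id=9) has no partner → padded with NULL.
- b (bin_id=9) has no partner → padded with NULL.
- b (bin_id=11) has no partner → padded with NULL.
- b (bin_id=5) pairs with 1 row(s) of i.
- b (bin_id=5) pairs with 1 row(s) of i.
- plus 6 unmatched i row(s), each kept with NULL b columns.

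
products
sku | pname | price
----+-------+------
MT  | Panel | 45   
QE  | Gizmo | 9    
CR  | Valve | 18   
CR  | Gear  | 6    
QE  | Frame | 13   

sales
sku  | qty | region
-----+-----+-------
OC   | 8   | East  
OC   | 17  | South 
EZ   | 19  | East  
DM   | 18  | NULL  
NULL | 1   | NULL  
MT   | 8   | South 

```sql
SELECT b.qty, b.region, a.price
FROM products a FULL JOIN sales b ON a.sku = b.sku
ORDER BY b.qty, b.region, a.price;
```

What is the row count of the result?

10

FULL OUTER JOIN keeps every row from both sides; unmatched rows get NULL for the other side's columns.
Matching on a.sku = b.sku. A NULL in a compared column never satisfies the condition.
Matched pairs: 1; unmatched a rows kept: 4; unmatched b rows kept: 5.
Total: 1 matched + 9 padded = 10 rows.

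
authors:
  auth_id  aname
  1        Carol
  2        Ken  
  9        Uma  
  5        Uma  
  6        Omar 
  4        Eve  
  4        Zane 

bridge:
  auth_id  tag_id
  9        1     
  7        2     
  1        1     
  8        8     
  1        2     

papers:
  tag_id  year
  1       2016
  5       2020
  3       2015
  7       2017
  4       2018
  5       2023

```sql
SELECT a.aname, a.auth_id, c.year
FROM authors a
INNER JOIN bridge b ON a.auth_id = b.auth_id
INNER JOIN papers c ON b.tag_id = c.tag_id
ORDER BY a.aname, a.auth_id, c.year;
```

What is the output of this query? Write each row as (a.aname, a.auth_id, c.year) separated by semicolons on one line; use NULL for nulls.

(Carol, 1, 2016); (Uma, 9, 2016)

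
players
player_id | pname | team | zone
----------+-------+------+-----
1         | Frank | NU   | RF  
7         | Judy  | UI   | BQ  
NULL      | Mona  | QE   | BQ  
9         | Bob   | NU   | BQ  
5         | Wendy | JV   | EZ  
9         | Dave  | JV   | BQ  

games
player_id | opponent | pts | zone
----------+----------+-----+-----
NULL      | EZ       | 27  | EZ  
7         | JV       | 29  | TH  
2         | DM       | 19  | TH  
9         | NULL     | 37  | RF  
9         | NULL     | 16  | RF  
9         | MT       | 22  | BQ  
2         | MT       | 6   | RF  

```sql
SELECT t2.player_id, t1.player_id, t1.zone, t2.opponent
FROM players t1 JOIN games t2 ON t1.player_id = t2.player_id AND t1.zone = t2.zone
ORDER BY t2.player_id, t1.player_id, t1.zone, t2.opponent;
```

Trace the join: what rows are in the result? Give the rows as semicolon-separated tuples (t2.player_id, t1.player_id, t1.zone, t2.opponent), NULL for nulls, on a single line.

INNER JOIN keeps only pairs where the ON condition holds.
Matching on t1.player_id = t2.player_id AND t1.zone = t2.zone. A NULL in a compared column never satisfies the condition.
Matched pairs: 2.

(9, 9, BQ, MT); (9, 9, BQ, MT)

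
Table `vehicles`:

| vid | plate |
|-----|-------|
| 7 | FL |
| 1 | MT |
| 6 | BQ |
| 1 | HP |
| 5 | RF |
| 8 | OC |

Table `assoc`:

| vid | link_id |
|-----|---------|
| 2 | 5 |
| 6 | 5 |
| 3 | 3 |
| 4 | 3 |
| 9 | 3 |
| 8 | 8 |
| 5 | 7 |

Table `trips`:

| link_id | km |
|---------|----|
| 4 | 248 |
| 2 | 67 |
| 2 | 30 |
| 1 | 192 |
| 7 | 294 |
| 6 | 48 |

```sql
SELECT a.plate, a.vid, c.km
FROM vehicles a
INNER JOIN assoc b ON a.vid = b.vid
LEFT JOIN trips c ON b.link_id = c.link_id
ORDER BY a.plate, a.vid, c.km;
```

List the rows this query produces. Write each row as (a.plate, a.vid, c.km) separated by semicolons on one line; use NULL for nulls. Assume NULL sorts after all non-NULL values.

(BQ, 6, NULL); (OC, 8, NULL); (RF, 5, 294)

Step 1 — a INNER JOIN b on vid → 3 row(s).
Then LEFT JOIN `trips c` on link_id: each of those 3 rows is kept; rows whose b.link_id has no match in c get NULL for c's columns.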